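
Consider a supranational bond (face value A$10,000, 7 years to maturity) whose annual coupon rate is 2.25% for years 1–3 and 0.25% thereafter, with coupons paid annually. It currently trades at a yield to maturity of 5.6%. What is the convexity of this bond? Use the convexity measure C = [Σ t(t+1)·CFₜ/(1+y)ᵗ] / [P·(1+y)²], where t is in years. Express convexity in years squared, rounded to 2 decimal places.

46.46

With y = 0.056:
  t   CF        PV=CF/(1+0.056)^t    t·PV        t(t+1)·PV
  1       225.00       213.0682       213.0682         426.1364
  2       225.00       201.7691       403.5382       1,210.6147
  3       225.00       191.0692       573.2077       2,292.8308
  4        25.00        20.1041        80.4163         402.0817
  5        25.00        19.0380        95.1898         571.1388
  6        25.00        18.0284       108.1702         757.1916
  7    10,025.00     6,846.0009    47,922.0065     383,376.0522
  Σ                  7,509.0779    49,395.5970     389,036.0462
P = 7,509.0779.
Convexity = Σ t(t+1)·PV / [P·(1+y)²] = 389,036.0462 / (7,509.0779 × 1.115136) = 46.45959.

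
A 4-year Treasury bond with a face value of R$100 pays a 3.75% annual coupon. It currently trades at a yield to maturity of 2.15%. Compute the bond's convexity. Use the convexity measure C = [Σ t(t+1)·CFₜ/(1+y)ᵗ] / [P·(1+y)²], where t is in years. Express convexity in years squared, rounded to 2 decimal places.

With y = 0.0215:
  t   CF        PV=CF/(1+0.0215)^t    t·PV        t(t+1)·PV
  1         3.75         3.6711         3.6711           7.3421
  2         3.75         3.5938         7.1876          21.5628
  3         3.75         3.5182        10.5545          42.2180
  4       103.75        95.2872       381.1488       1,905.7442
  Σ                    106.0703       402.5620       1,976.8672
P = 106.0703.
Convexity = Σ t(t+1)·PV / [P·(1+y)²] = 1,976.8672 / (106.0703 × 1.043462) = 17.86106.

17.86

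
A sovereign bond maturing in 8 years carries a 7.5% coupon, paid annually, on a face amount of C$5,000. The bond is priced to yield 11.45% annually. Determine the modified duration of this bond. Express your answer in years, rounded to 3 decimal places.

Periodic yield y = 0.1145. First find Macaulay duration:
  t   CF        PV=CF/(1+0.1145)^t    t·PV
  1       375.00       336.4738       336.4738
  2       375.00       301.9056       603.8111
  3       375.00       270.8888       812.6664
  4       375.00       243.0586       972.2344
  5       375.00       218.0876     1,090.4378
  6       375.00       195.6820     1,174.0919
  7       375.00       175.5783     1,229.0479
  8     5,375.00     2,258.0725    18,064.5802
  Σ                  3,999.7470    24,283.3434
P = 3,999.7470; Macaulay duration = 24,283.3434 / 3,999.7470 = 6.07122 years.
Modified duration = D_Mac / (1 + y) = 6.07122 / 1.1145 = 5.44748 years.

5.447 years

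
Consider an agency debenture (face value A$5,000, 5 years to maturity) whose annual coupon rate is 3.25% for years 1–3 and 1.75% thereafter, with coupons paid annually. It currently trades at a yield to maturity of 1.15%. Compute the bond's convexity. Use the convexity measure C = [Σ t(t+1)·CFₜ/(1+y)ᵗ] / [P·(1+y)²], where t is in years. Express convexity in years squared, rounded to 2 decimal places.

27.14

With y = 0.0115:
  t   CF        PV=CF/(1+0.0115)^t    t·PV        t(t+1)·PV
  1       162.50       160.6525       160.6525         321.3050
  2       162.50       158.8260       317.6520         952.9560
  3       162.50       157.0203       471.0608       1,884.2432
  4        87.50        83.5881       334.3524       1,671.7622
  5     5,087.50     4,804.7964    24,023.9818     144,143.8911
  Σ                  5,364.8832    25,307.6996     148,974.1574
P = 5,364.8832.
Convexity = Σ t(t+1)·PV / [P·(1+y)²] = 148,974.1574 / (5,364.8832 × 1.023132) = 27.14057.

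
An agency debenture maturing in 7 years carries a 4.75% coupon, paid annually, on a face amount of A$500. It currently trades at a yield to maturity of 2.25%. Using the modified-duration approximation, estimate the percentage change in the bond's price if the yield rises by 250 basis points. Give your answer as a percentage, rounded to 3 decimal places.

Periodic yield y = 0.0225. Modified duration first:
  t   CF        PV=CF/(1+0.0225)^t    t·PV
  1        23.75        23.2274        23.2274
  2        23.75        22.7163        45.4325
  3        23.75        22.2164        66.6492
  4        23.75        21.7275        86.9101
  5        23.75        21.2494       106.2471
  6        23.75        20.7818       124.6910
  7       523.75       448.2093     3,137.4648
  Σ                    580.1281     3,590.6221
P = 580.1281; D_Mac = 6.18936 yrs; D_mod = 6.18936/(1+0.0225) = 6.05316 yrs.
ΔP/P ≈ -D_mod · Δy = -6.05316 × (+0.025) = -0.151329 = -15.1329%.

-15.133%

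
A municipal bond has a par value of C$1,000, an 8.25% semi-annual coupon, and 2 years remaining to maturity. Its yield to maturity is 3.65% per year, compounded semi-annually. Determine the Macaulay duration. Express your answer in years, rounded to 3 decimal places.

Periodic yield y = 0.01825. Discount each cash flow and weight by its period:
  t   CF        PV=CF/(1+0.01825)^t    t·PV
  1        41.25        40.5107        40.5107
  2        41.25        39.7846        79.5692
  3        41.25        39.0716       117.2147
  4     1,041.25       968.5841     3,874.3364
  Σ                  1,087.9510     4,111.6310
Price P = Σ PV = 1,087.9510.
Macaulay duration = Σ(t·PV) / P = 4,111.6310 / 1,087.9510 = 3.77924 half-year periods.
In years: 3.77924 / 2 = 1.88962 years.

1.890 years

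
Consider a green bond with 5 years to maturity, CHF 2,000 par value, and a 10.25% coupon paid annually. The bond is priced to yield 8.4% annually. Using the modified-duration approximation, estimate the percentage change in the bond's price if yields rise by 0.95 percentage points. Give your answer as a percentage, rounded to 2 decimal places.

Periodic yield y = 0.084. Modified duration first:
  t   CF        PV=CF/(1+0.084)^t    t·PV
  1       205.00       189.1144       189.1144
  2       205.00       174.4598       348.9195
  3       205.00       160.9407       482.8222
  4       205.00       148.4693       593.8773
  5     2,205.00     1,473.2016     7,366.0080
  Σ                  2,146.1858     8,980.7415
P = 2,146.1858; D_Mac = 4.18451 yrs; D_mod = 4.18451/(1+0.084) = 3.86025 yrs.
ΔP/P ≈ -D_mod · Δy = -3.86025 × (+0.0095) = -0.036672 = -3.6672%.

-3.67%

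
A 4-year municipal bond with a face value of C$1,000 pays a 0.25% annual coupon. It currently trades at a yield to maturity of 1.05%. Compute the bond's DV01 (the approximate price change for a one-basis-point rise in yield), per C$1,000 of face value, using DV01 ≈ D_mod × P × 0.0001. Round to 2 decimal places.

Periodic yield y = 0.0105.
  t   CF        PV=CF/(1+0.0105)^t    t·PV
  1         2.50         2.4740         2.4740
  2         2.50         2.4483         4.8966
  3         2.50         2.4229         7.2686
  4     1,002.50       961.4775     3,845.9099
  Σ                    968.8227     3,860.5491
P = 968.8227; D_Mac = 3.98478 yrs; D_mod = 3.94338 yrs.
DV01 ≈ 3.94338 × 968.8227 × 0.0001 = 0.382043.

C$0.38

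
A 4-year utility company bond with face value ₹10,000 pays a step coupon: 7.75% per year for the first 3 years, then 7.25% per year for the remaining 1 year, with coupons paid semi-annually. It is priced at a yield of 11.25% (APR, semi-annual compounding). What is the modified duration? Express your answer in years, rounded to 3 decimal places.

Periodic yield y = 0.05625. First find Macaulay duration:
  t   CF        PV=CF/(1+0.05625)^t    t·PV
  1       387.50       366.8639       366.8639
  2       387.50       347.3268       694.6535
  3       387.50       328.8301       986.4902
  4       387.50       311.3184     1,245.2737
  5       387.50       294.7393     1,473.6967
  6       387.50       279.0432     1,674.2589
  7       362.50       247.1388     1,729.9717
  8    10,362.50     6,688.5314    53,508.2509
  Σ                  8,863.7918    61,679.4596
P = 8,863.7918; Macaulay duration = 61,679.4596 / 8,863.7918 = 6.95859 half-year periods = 3.47929 years.
Modified duration = D_Mac / (1 + y) = 3.47929 / 1.05625 = 3.29401 years.

3.294 years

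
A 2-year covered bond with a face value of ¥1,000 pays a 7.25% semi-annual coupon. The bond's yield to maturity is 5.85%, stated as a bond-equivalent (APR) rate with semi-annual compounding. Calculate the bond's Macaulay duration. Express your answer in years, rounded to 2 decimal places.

Periodic yield y = 0.02925. Discount each cash flow and weight by its period:
  t   CF        PV=CF/(1+0.02925)^t    t·PV
  1        36.25        35.2198        35.2198
  2        36.25        34.2189        68.4378
  3        36.25        33.2465        99.7394
  4     1,036.25       923.3812     3,693.5249
  Σ                  1,026.0664     3,896.9219
Price P = Σ PV = 1,026.0664.
Macaulay duration = Σ(t·PV) / P = 3,896.9219 / 1,026.0664 = 3.79792 half-year periods.
In years: 3.79792 / 2 = 1.89896 years.

1.90 years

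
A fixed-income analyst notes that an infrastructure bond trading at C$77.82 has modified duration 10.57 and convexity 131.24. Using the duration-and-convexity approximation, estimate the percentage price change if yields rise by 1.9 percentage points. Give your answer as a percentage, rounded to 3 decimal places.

-17.714%

Duration effect: -D_mod·Δy = -10.57 × (+0.019) = -0.200830
Convexity effect: ½·C·(Δy)² = 0.5 × 131.24 × (0.019)² = +0.02368882
ΔP/P ≈ -0.200830 + 0.02368882 = -0.17714118
= -17.714118%.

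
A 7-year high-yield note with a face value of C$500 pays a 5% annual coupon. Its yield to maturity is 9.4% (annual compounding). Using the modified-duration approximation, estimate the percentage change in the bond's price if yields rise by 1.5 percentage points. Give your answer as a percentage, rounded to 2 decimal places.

Periodic yield y = 0.094. Modified duration first:
  t   CF        PV=CF/(1+0.094)^t    t·PV
  1        25.00        22.8519        22.8519
  2        25.00        20.8884        41.7768
  3        25.00        19.0936        57.2808
  4        25.00        17.4530        69.8121
  5        25.00        15.9534        79.7670
  6        25.00        14.5826        87.4958
  7       525.00       279.9227     1,959.4586
  Σ                    390.7457     2,318.4431
P = 390.7457; D_Mac = 5.93338 yrs; D_mod = 5.93338/(1+0.094) = 5.42357 yrs.
ΔP/P ≈ -D_mod · Δy = -5.42357 × (+0.015) = -0.081353 = -8.1353%.

-8.14%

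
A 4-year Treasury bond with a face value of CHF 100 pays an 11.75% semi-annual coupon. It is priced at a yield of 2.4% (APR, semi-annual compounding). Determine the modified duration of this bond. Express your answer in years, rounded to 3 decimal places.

3.374 years

Periodic yield y = 0.012. First find Macaulay duration:
  t   CF        PV=CF/(1+0.012)^t    t·PV
  1        5.875         5.8053         5.8053
  2        5.875         5.7365        11.4730
  3        5.875         5.6685        17.0054
  4        5.875         5.6013        22.4050
  5        5.875         5.5348        27.6742
  6        5.875         5.4692        32.8153
  7        5.875         5.4044        37.8305
  8      105.875        96.2386       769.9088
  Σ                    135.4586       924.9177
P = 135.4586; Macaulay duration = 924.9177 / 135.4586 = 6.82805 half-year periods = 3.41402 years.
Modified duration = D_Mac / (1 + y) = 3.41402 / 1.012 = 3.37354 years.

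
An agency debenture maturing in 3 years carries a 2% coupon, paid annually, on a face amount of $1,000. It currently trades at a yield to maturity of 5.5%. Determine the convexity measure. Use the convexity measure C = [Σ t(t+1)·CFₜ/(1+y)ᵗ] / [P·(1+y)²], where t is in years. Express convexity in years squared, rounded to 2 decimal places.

10.49

With y = 0.055:
  t   CF        PV=CF/(1+0.055)^t    t·PV        t(t+1)·PV
  1        20.00        18.9573        18.9573          37.9147
  2        20.00        17.9690        35.9381         107.8143
  3     1,020.00       868.6459     2,605.9378      10,423.7512
  Σ                    905.5723     2,660.8333      10,569.4802
P = 905.5723.
Convexity = Σ t(t+1)·PV / [P·(1+y)²] = 10,569.4802 / (905.5723 × 1.113025) = 10.48638.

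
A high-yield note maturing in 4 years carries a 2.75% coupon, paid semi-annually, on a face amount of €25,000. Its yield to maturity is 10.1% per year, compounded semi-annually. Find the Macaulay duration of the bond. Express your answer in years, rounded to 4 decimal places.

3.7816 years

Periodic yield y = 0.0505. Discount each cash flow and weight by its period:
  t   CF        PV=CF/(1+0.0505)^t    t·PV
  1       343.75       327.2251       327.2251
  2       343.75       311.4947       622.9893
  3       343.75       296.5204       889.5611
  4       343.75       282.2659     1,129.0638
  5       343.75       268.6968     1,343.4838
  6       343.75       255.7799     1,534.6792
  7       343.75       243.4839     1,704.3875
  8    25,343.75    17,088.4402   136,707.5213
  Σ                 19,073.9068   144,258.9112
Price P = Σ PV = 19,073.9068.
Macaulay duration = Σ(t·PV) / P = 144,258.9112 / 19,073.9068 = 7.56315 half-year periods.
In years: 7.56315 / 2 = 3.78158 years.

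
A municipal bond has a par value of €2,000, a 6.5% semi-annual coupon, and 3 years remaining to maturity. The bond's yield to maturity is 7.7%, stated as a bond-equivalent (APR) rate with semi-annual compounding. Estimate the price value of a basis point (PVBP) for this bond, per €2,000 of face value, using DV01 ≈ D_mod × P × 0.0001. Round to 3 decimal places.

€0.516

Periodic yield y = 0.0385.
  t   CF        PV=CF/(1+0.0385)^t    t·PV
  1        65.00        62.5903        62.5903
  2        65.00        60.2699       120.5398
  3        65.00        58.0355       174.1065
  4        65.00        55.8840       223.5359
  5        65.00        53.8122       269.0611
  6     2,065.00     1,646.1941     9,877.1648
  Σ                  1,936.7860    10,726.9984
P = 1,936.7860; D_Mac = 5.53856 half-year periods = 2.76928 yrs; D_mod = 2.66661 yrs.
DV01 ≈ 2.66661 × 1,936.7860 × 0.0001 = 0.516466.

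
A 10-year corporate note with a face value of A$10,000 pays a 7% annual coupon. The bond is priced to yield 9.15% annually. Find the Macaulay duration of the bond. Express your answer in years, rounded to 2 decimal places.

Periodic yield y = 0.0915. Discount each cash flow and weight by its year:
  t   CF        PV=CF/(1+0.0915)^t    t·PV
  1       700.00       641.3193       641.3193
  2       700.00       587.5578     1,175.1155
  3       700.00       538.3030     1,614.9091
  4       700.00       493.1773     1,972.7092
  5       700.00       451.8344     2,259.1722
  6       700.00       413.9574     2,483.7441
  7       700.00       379.2555     2,654.7883
  8       700.00       347.4626     2,779.7011
  9       700.00       318.3350     2,865.0149
  10   10,700.00     4,458.0648    44,580.6480
  Σ                  8,629.2671    63,027.1219
Price P = Σ PV = 8,629.2671.
Macaulay duration = Σ(t·PV) / P = 63,027.1219 / 8,629.2671 = 7.30388 years.

7.30 years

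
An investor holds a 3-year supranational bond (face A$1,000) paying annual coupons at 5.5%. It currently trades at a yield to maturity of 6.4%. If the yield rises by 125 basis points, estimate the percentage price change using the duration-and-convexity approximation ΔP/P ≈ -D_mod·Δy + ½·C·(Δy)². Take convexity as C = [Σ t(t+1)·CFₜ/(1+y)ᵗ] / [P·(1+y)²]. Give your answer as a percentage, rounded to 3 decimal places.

With y = 0.064:
  t   CF        PV=CF/(1+0.064)^t    t·PV        t(t+1)·PV
  1        55.00        51.6917        51.6917         103.3835
  2        55.00        48.5825        97.1649         291.4947
  3     1,055.00       875.8456     2,627.5369      10,510.1478
  Σ                    976.1198     2,776.3936      10,905.0259
P = 976.1198; D_Mac = 2.84432 yrs; D_mod = 2.67323 yrs; C = 9.86825.
Duration effect: -2.67323 × (+0.0125) = -0.033415
Convexity effect: 0.5 × 9.86825 × (0.0125)² = +0.0007710
ΔP/P ≈ -0.033415 + 0.0007710 = -0.032644 = -3.2644%.

-3.264%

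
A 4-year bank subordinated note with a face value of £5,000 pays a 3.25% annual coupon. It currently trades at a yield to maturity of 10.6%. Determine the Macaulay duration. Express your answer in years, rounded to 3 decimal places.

3.785 years

Periodic yield y = 0.106. Discount each cash flow and weight by its year:
  t   CF        PV=CF/(1+0.106)^t    t·PV
  1       162.50       146.9259       146.9259
  2       162.50       132.8444       265.6887
  3       162.50       120.1124       360.3373
  4     5,162.50     3,450.1626    13,800.6502
  Σ                  3,850.0452    14,573.6021
Price P = Σ PV = 3,850.0452.
Macaulay duration = Σ(t·PV) / P = 14,573.6021 / 3,850.0452 = 3.78531 years.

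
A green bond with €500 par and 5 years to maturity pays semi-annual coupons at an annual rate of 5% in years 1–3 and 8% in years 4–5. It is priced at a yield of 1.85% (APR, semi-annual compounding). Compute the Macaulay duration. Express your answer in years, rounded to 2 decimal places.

4.51 years

Periodic yield y = 0.00925. Discount each cash flow and weight by its period:
  t   CF        PV=CF/(1+0.00925)^t    t·PV
  1        12.50        12.3854        12.3854
  2        12.50        12.2719        24.5438
  3        12.50        12.1594        36.4783
  4        12.50        12.0480        48.1920
  5        12.50        11.9376        59.6879
  6        12.50        11.8282        70.9690
  7        20.00        18.7516       131.2613
  8        20.00        18.5798       148.6380
  9        20.00        18.4095       165.6852
  10      520.00       474.2592     4,742.5920
  Σ                    602.6306     5,440.4330
Price P = Σ PV = 602.6306.
Macaulay duration = Σ(t·PV) / P = 5,440.4330 / 602.6306 = 9.02781 half-year periods.
In years: 9.02781 / 2 = 4.51390 years.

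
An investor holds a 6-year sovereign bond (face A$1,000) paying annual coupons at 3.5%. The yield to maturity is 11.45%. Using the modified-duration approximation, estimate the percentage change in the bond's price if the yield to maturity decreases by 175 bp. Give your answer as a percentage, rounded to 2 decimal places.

Periodic yield y = 0.1145. Modified duration first:
  t   CF        PV=CF/(1+0.1145)^t    t·PV
  1        35.00        31.4042        31.4042
  2        35.00        28.1779        56.3557
  3        35.00        25.2830        75.8489
  4        35.00        22.6855        90.7419
  5        35.00        20.3548       101.7742
  6     1,035.00       540.0823     3,240.4936
  Σ                    667.9876     3,596.6184
P = 667.9876; D_Mac = 5.38426 yrs; D_mod = 5.38426/(1+0.1145) = 4.83110 yrs.
ΔP/P ≈ -D_mod · Δy = -4.83110 × (-0.0175) = +0.084544 = +8.4544%.

+8.45%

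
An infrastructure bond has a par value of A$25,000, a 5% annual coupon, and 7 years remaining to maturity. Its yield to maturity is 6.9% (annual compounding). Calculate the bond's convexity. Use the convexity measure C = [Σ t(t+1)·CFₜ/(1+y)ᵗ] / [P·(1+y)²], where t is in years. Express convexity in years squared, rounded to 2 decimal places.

39.94

With y = 0.069:
  t   CF        PV=CF/(1+0.069)^t    t·PV        t(t+1)·PV
  1     1,250.00     1,169.3171     1,169.3171       2,338.6342
  2     1,250.00     1,093.8420     2,187.6840       6,563.0521
  3     1,250.00     1,023.2386     3,069.7157      12,278.8627
  4     1,250.00       957.1923     3,828.7692      19,143.8458
  5     1,250.00       895.4091     4,477.0453      26,862.2720
  6     1,250.00       837.6137     5,025.6823      35,179.7762
  7    26,250.00    16,454.5258   115,181.6807     921,453.4455
  Σ                 22,431.1386   134,939.8943   1,023,819.8885
P = 22,431.1386.
Convexity = Σ t(t+1)·PV / [P·(1+y)²] = 1,023,819.8885 / (22,431.1386 × 1.142761) = 39.94081.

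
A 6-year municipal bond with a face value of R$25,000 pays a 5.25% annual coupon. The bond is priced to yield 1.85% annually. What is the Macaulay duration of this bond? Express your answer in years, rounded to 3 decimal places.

Periodic yield y = 0.0185. Discount each cash flow and weight by its year:
  t   CF        PV=CF/(1+0.0185)^t    t·PV
  1     1,312.50     1,288.6598     1,288.6598
  2     1,312.50     1,265.2526     2,530.5052
  3     1,312.50     1,242.2706     3,726.8118
  4     1,312.50     1,219.7061     4,878.8242
  5     1,312.50     1,197.5514     5,987.7568
  6    26,312.50    23,571.9718   141,431.8309
  Σ                 29,785.4122   159,844.3887
Price P = Σ PV = 29,785.4122.
Macaulay duration = Σ(t·PV) / P = 159,844.3887 / 29,785.4122 = 5.36653 years.

5.367 years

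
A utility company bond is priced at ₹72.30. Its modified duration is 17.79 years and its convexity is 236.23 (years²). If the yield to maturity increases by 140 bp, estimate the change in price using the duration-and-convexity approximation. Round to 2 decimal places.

Duration effect: -D_mod·Δy = -17.79 × (+0.014) = -0.249060
Convexity effect: ½·C·(Δy)² = 0.5 × 236.23 × (0.014)² = +0.02315054
ΔP/P ≈ -0.249060 + 0.02315054 = -0.22590946
ΔP ≈ 72.30 × (-0.22590946) = -16.333253958.

-₹16.33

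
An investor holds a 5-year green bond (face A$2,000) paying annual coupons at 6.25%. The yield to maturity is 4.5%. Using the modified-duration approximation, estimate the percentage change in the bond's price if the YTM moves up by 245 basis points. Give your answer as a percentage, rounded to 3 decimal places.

-10.475%

Periodic yield y = 0.045. Modified duration first:
  t   CF        PV=CF/(1+0.045)^t    t·PV
  1       125.00       119.6172       119.6172
  2       125.00       114.4662       228.9325
  3       125.00       109.5371       328.6112
  4       125.00       104.8202       419.2807
  5     2,125.00     1,705.2085     8,526.0424
  Σ                  2,153.6492     9,622.4840
P = 2,153.6492; D_Mac = 4.46799 yrs; D_mod = 4.46799/(1+0.045) = 4.27559 yrs.
ΔP/P ≈ -D_mod · Δy = -4.27559 × (+0.0245) = -0.104752 = -10.4752%.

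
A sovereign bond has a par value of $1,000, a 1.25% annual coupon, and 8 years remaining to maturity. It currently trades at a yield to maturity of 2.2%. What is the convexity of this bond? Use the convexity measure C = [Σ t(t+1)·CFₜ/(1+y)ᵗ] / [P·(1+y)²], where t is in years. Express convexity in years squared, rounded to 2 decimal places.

With y = 0.022:
  t   CF        PV=CF/(1+0.022)^t    t·PV        t(t+1)·PV
  1        12.50        12.2309        12.2309          24.4618
  2        12.50        11.9676        23.9353          71.8058
  3        12.50        11.7100        35.1300         140.5201
  4        12.50        11.4579        45.8317         229.1587
  5        12.50        11.2113        56.0564         336.3387
  6        12.50        10.9699        65.8197         460.7379
  7        12.50        10.7338        75.1366         601.0931
  8     1,012.50       850.7224     6,805.7792      61,252.0124
  Σ                    931.0039     7,119.9199      63,116.1286
P = 931.0039.
Convexity = Σ t(t+1)·PV / [P·(1+y)²] = 63,116.1286 / (931.0039 × 1.044484) = 64.90633.

64.91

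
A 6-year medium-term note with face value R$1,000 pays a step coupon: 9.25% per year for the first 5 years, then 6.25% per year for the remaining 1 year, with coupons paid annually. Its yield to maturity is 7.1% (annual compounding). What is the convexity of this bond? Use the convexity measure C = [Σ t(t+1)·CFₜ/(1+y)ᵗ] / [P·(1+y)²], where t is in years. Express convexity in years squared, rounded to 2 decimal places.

With y = 0.071:
  t   CF        PV=CF/(1+0.071)^t    t·PV        t(t+1)·PV
  1        92.50        86.3679        86.3679         172.7358
  2        92.50        80.6423       161.2846         483.8537
  3        92.50        75.2962       225.8887         903.5549
  4        92.50        70.3046       281.2185       1,406.0923
  5        92.50        65.6439       328.2195       1,969.3170
  6     1,062.50       704.0315     4,224.1892      29,569.3246
  Σ                  1,082.2865     5,307.1684      34,504.8783
P = 1,082.2865.
Convexity = Σ t(t+1)·PV / [P·(1+y)²] = 34,504.8783 / (1,082.2865 × 1.147041) = 27.79453.

27.79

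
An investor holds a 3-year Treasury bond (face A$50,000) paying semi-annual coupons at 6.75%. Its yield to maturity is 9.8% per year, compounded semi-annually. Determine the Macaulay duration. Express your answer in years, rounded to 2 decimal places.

2.75 years

Periodic yield y = 0.049. Discount each cash flow and weight by its period:
  t   CF        PV=CF/(1+0.049)^t    t·PV
  1     1,687.50     1,608.6749     1,608.6749
  2     1,687.50     1,533.5319     3,067.0637
  3     1,687.50     1,461.8988     4,385.6965
  4     1,687.50     1,393.6118     5,574.4474
  5     1,687.50     1,328.5146     6,642.5731
  6    51,687.50    38,791.1449   232,746.8694
  Σ                 46,117.3770   254,025.3250
Price P = Σ PV = 46,117.3770.
Macaulay duration = Σ(t·PV) / P = 254,025.3250 / 46,117.3770 = 5.50823 half-year periods.
In years: 5.50823 / 2 = 2.75412 years.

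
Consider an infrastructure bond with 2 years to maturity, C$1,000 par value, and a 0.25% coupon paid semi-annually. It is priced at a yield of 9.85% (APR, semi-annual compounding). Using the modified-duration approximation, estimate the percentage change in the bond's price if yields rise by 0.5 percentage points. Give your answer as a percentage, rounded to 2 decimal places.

Periodic yield y = 0.04925. Modified duration first:
  t   CF        PV=CF/(1+0.04925)^t    t·PV
  1         1.25         1.1913         1.1913
  2         1.25         1.1354         2.2708
  3         1.25         1.0821         3.2463
  4     1,001.25       826.0886     3,304.3543
  Σ                    829.4974     3,311.0628
P = 829.4974; D_Mac = 3.99165 half-year periods = 1.99582 yrs; D_mod = 1.99582/(1+0.04925) = 1.90214 yrs.
ΔP/P ≈ -D_mod · Δy = -1.90214 × (+0.005) = -0.009511 = -0.9511%.

-0.95%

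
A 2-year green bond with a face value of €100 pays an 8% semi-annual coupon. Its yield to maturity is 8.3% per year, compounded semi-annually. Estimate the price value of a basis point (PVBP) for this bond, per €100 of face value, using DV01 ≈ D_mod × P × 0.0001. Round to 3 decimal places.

€0.018

Periodic yield y = 0.0415.
  t   CF        PV=CF/(1+0.0415)^t    t·PV
  1         4.00         3.8406         3.8406
  2         4.00         3.6876         7.3752
  3         4.00         3.5406        10.6219
  4       104.00        88.3886       353.5544
  Σ                     99.4574       375.3921
P = 99.4574; D_Mac = 3.77440 half-year periods = 1.88720 yrs; D_mod = 1.81200 yrs.
DV01 ≈ 1.81200 × 99.4574 × 0.0001 = 0.018022.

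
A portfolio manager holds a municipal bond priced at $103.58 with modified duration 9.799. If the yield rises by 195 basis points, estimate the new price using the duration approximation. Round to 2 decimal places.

Duration approximation: ΔP/P ≈ -D_mod · Δy = -9.799 × (+0.0195) = -0.1910805.
New price ≈ 103.58 × (1 - 0.1910805) = 83.78788181.

$83.79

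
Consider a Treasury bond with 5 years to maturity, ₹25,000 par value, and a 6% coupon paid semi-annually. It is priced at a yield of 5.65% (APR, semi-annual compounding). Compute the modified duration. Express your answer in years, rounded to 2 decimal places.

Periodic yield y = 0.02825. First find Macaulay duration:
  t   CF        PV=CF/(1+0.02825)^t    t·PV
  1       750.00       729.3946       729.3946
  2       750.00       709.3553     1,418.7106
  3       750.00       689.8666     2,069.5998
  4       750.00       670.9133     2,683.6531
  5       750.00       652.4807     3,262.4035
  6       750.00       634.5545     3,807.3272
  7       750.00       617.1209     4,319.8461
  8       750.00       600.1662     4,801.3294
  9       750.00       583.6773     5,253.0957
  10   25,750.00    19,489.0223   194,890.2226
  Σ                 25,376.5516   223,235.5826
P = 25,376.5516; Macaulay duration = 223,235.5826 / 25,376.5516 = 8.79692 half-year periods = 4.39846 years.
Modified duration = D_Mac / (1 + y) = 4.39846 / 1.02825 = 4.27762 years.

4.28 years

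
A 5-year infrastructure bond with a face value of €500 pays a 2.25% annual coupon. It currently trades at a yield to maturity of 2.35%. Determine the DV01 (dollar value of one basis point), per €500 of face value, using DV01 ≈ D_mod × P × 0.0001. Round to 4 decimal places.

Periodic yield y = 0.0235.
  t   CF        PV=CF/(1+0.0235)^t    t·PV
  1        11.25        10.9917        10.9917
  2        11.25        10.7393        21.4786
  3        11.25        10.4927        31.4782
  4        11.25        10.2518        41.0073
  5       511.25       455.1914     2,275.9572
  Σ                    497.6670     2,380.9131
P = 497.6670; D_Mac = 4.78415 yrs; D_mod = 4.67430 yrs.
DV01 ≈ 4.67430 × 497.6670 × 0.0001 = 0.232625.

€0.2326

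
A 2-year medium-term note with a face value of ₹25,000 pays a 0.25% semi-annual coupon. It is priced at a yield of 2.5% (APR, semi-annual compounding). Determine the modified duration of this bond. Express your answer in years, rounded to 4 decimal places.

Periodic yield y = 0.0125. First find Macaulay duration:
  t   CF        PV=CF/(1+0.0125)^t    t·PV
  1        31.25        30.8642        30.8642
  2        31.25        30.4832        60.9663
  3        31.25        30.1068        90.3205
  4    25,031.25    23,817.8420    95,271.3681
  Σ                 23,909.2962    95,453.5190
P = 23,909.2962; Macaulay duration = 95,453.5190 / 23,909.2962 = 3.99232 half-year periods = 1.99616 years.
Modified duration = D_Mac / (1 + y) = 1.99616 / 1.0125 = 1.97152 years.

1.9715 years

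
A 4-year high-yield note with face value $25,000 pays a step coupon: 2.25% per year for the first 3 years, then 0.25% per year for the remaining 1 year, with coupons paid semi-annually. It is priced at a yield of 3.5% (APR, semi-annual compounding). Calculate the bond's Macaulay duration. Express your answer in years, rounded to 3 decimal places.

Periodic yield y = 0.0175. Discount each cash flow and weight by its period:
  t   CF        PV=CF/(1+0.0175)^t    t·PV
  1       281.25       276.4128       276.4128
  2       281.25       271.6587       543.3175
  3       281.25       266.9865       800.9595
  4       281.25       262.3946     1,049.5783
  5       281.25       257.8817     1,289.4083
  6       281.25       253.4463     1,520.6780
  7        31.25        27.6764       193.7346
  8    25,031.25    21,787.4897   174,299.9175
  Σ                 23,403.9466   179,974.0064
Price P = Σ PV = 23,403.9466.
Macaulay duration = Σ(t·PV) / P = 179,974.0064 / 23,403.9466 = 7.68990 half-year periods.
In years: 7.68990 / 2 = 3.84495 years.

3.845 years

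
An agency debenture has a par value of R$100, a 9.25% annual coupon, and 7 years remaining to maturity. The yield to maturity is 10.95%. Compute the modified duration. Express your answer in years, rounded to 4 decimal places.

Periodic yield y = 0.1095. First find Macaulay duration:
  t   CF        PV=CF/(1+0.1095)^t    t·PV
  1         9.25         8.3371         8.3371
  2         9.25         7.5143        15.0286
  3         9.25         6.7727        20.3180
  4         9.25         6.1043        24.4170
  5         9.25         5.5018        27.5090
  6         9.25         4.9588        29.7529
  7       109.25        52.7874       369.5118
  Σ                     91.9763       494.8744
P = 91.9763; Macaulay duration = 494.8744 / 91.9763 = 5.38046 years.
Modified duration = D_Mac / (1 + y) = 5.38046 / 1.1095 = 4.84944 years.

4.8494 years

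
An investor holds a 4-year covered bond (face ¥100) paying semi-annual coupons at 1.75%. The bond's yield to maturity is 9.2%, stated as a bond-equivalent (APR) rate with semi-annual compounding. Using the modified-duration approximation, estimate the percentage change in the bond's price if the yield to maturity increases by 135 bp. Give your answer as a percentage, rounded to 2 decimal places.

-4.98%

Periodic yield y = 0.046. Modified duration first:
  t   CF        PV=CF/(1+0.046)^t    t·PV
  1        0.875         0.8365         0.8365
  2        0.875         0.7997         1.5995
  3        0.875         0.7646         2.2937
  4        0.875         0.7309         2.9238
  5        0.875         0.6988         3.4940
  6        0.875         0.6681         4.0084
  7        0.875         0.6387         4.4708
  8      100.875        70.3931       563.1448
  Σ                     75.5304       582.7714
P = 75.5304; D_Mac = 7.71572 half-year periods = 3.85786 yrs; D_mod = 3.85786/(1+0.046) = 3.68820 yrs.
ΔP/P ≈ -D_mod · Δy = -3.68820 × (+0.0135) = -0.049791 = -4.9791%.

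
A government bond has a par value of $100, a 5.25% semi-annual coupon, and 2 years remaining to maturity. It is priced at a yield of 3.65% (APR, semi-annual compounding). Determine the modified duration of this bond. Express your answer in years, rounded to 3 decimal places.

1.891 years

Periodic yield y = 0.01825. First find Macaulay duration:
  t   CF        PV=CF/(1+0.01825)^t    t·PV
  1        2.625         2.5780         2.5780
  2        2.625         2.5317         5.0635
  3        2.625         2.4864         7.4591
  4      102.625        95.4631       381.8524
  Σ                    103.0592       396.9529
P = 103.0592; Macaulay duration = 396.9529 / 103.0592 = 3.85170 half-year periods = 1.92585 years.
Modified duration = D_Mac / (1 + y) = 1.92585 / 1.01825 = 1.89133 years.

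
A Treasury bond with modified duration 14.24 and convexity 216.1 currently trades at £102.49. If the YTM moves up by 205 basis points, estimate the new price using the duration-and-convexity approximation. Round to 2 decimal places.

Duration effect: -D_mod·Δy = -14.24 × (+0.0205) = -0.291920
Convexity effect: ½·C·(Δy)² = 0.5 × 216.1 × (0.0205)² = +0.0454080125
ΔP/P ≈ -0.291920 + 0.0454080125 = -0.2465119875
New price ≈ 102.49 × (1 - 0.2465119875) = 77.224986401125.

£77.22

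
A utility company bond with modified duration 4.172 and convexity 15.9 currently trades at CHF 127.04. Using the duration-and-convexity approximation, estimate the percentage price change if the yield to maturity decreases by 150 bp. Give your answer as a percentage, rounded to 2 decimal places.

Duration effect: -D_mod·Δy = -4.172 × (-0.015) = +0.062580
Convexity effect: ½·C·(Δy)² = 0.5 × 15.9 × (-0.015)² = +0.00178875
ΔP/P ≈ +0.062580 + 0.00178875 = +0.06436875
= +6.436875%.

+6.44%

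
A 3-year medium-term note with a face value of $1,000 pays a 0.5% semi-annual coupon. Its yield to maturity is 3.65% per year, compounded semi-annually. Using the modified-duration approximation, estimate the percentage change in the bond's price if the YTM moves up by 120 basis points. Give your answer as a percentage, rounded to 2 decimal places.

Periodic yield y = 0.01825. Modified duration first:
  t   CF        PV=CF/(1+0.01825)^t    t·PV
  1         2.50         2.4552         2.4552
  2         2.50         2.4112         4.8224
  3         2.50         2.3680         7.1039
  4         2.50         2.3255         9.3021
  5         2.50         2.2839        11.4193
  6     1,002.50       899.4103     5,396.4619
  Σ                    911.2541     5,431.5648
P = 911.2541; D_Mac = 5.96054 half-year periods = 2.98027 yrs; D_mod = 2.98027/(1+0.01825) = 2.92685 yrs.
ΔP/P ≈ -D_mod · Δy = -2.92685 × (+0.012) = -0.035122 = -3.5122%.

-3.51%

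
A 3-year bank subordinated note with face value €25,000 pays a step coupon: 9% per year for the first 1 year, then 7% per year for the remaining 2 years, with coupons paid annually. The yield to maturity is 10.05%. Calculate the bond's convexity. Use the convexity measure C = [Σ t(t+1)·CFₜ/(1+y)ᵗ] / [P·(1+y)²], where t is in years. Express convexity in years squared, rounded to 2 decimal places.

With y = 0.1005:
  t   CF        PV=CF/(1+0.1005)^t    t·PV        t(t+1)·PV
  1     2,250.00     2,044.5252     2,044.5252       4,089.0504
  2     1,750.00     1,444.9671     2,889.9342       8,669.8025
  3    26,750.00    20,070.2899    60,210.8697     240,843.4789
  Σ                 23,559.7822    65,145.3291     253,602.3318
P = 23,559.7822.
Convexity = Σ t(t+1)·PV / [P·(1+y)²] = 253,602.3318 / (23,559.7822 × 1.211100) = 8.88796.

8.89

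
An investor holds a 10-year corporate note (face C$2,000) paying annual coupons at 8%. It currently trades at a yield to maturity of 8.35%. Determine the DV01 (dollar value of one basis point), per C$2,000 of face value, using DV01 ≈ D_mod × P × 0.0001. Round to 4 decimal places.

C$1.3004

Periodic yield y = 0.0835.
  t   CF        PV=CF/(1+0.0835)^t    t·PV
  1       160.00       147.6696       147.6696
  2       160.00       136.2894       272.5788
  3       160.00       125.7863       377.3588
  4       160.00       116.0925       464.3702
  5       160.00       107.1459       535.7293
  6       160.00        98.8887       593.3320
  7       160.00        91.2678       638.8746
  8       160.00        84.2342       673.8739
  9       160.00        77.7427       699.6845
  10    2,160.00       968.6449     9,686.4490
  Σ                  1,953.7620    14,089.9206
P = 1,953.7620; D_Mac = 7.21169 yrs; D_mod = 6.65592 yrs.
DV01 ≈ 6.65592 × 1,953.7620 × 0.0001 = 1.300408.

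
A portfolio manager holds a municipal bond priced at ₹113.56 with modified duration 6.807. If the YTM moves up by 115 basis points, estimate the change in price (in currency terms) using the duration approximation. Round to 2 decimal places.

Duration approximation: ΔP/P ≈ -D_mod · Δy = -6.807 × (+0.0115) = -0.0782805.
ΔP ≈ 113.56 × (-0.0782805) = -8.88953358.

-₹8.89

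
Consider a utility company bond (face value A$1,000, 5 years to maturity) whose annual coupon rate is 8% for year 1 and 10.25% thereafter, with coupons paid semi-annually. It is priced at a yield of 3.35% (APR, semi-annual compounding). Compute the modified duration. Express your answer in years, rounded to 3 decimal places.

4.163 years

Periodic yield y = 0.01675. First find Macaulay duration:
  t   CF        PV=CF/(1+0.01675)^t    t·PV
  1        40.00        39.3410        39.3410
  2        40.00        38.6929        77.3859
  3        51.25        48.7586       146.2758
  4        51.25        47.9554       191.8214
  5        51.25        47.1653       235.8267
  6        51.25        46.3883       278.3300
  7        51.25        45.6241       319.3689
  8        51.25        44.8725       358.9801
  9        51.25        44.1333       397.1996
  10    1,051.25       890.3570     8,903.5704
  Σ                  1,293.2886    10,948.0999
P = 1,293.2886; Macaulay duration = 10,948.0999 / 1,293.2886 = 8.46532 half-year periods = 4.23266 years.
Modified duration = D_Mac / (1 + y) = 4.23266 / 1.01675 = 4.16293 years.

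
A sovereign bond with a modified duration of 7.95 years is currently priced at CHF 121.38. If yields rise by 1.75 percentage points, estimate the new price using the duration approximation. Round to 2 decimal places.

CHF 104.49

Duration approximation: ΔP/P ≈ -D_mod · Δy = -7.95 × (+0.0175) = -0.139125.
New price ≈ 121.38 × (1 - 0.139125) = 104.4930075.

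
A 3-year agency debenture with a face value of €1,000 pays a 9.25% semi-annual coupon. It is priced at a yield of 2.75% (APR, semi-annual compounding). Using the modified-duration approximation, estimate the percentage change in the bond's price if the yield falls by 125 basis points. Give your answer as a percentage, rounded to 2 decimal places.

+3.35%

Periodic yield y = 0.01375. Modified duration first:
  t   CF        PV=CF/(1+0.01375)^t    t·PV
  1        46.25        45.6227        45.6227
  2        46.25        45.0039        90.0078
  3        46.25        44.3935       133.1804
  4        46.25        43.7913       175.1654
  5        46.25        43.1974       215.9869
  6     1,046.25       963.9406     5,783.6435
  Σ                  1,185.9494     6,443.6067
P = 1,185.9494; D_Mac = 5.43329 half-year periods = 2.71664 yrs; D_mod = 2.71664/(1+0.01375) = 2.67980 yrs.
ΔP/P ≈ -D_mod · Δy = -2.67980 × (-0.0125) = +0.033497 = +3.3497%.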